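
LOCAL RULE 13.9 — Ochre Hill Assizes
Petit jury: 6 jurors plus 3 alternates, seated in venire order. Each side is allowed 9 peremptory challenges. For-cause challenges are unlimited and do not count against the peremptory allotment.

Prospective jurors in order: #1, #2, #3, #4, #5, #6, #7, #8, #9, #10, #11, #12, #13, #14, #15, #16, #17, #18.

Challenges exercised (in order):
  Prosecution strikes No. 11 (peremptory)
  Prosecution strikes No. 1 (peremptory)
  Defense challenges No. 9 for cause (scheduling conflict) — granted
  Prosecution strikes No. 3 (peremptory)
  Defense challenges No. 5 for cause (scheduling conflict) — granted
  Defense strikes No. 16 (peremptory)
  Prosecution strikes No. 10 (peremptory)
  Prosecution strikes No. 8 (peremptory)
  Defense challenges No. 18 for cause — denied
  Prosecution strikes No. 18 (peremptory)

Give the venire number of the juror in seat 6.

13

Removed: #1, #3, #5, #8, #9, #10, #11, #16, #18.
Seating in order: seats 1–6 → #2, #4, #6, #7, #12, #13; alternates → #14, #15, #17.
So seat 6 is #13.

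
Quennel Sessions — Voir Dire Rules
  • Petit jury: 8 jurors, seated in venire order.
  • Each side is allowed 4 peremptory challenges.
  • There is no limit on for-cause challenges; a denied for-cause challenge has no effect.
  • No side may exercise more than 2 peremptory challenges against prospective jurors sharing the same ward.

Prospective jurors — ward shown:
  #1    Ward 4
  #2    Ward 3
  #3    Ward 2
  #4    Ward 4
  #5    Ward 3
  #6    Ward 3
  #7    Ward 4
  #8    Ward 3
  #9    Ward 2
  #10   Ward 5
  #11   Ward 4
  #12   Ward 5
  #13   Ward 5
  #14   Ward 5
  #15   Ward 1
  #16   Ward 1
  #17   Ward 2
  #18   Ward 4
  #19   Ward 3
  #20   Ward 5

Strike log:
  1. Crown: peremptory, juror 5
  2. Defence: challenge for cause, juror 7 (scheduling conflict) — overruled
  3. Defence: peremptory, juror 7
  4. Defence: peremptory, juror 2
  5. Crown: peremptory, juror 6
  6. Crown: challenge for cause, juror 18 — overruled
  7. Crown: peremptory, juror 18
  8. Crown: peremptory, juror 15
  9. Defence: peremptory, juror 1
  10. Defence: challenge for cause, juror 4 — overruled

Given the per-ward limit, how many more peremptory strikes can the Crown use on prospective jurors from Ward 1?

Crown peremptories so far: #5, #6, #18, #15 — 4 of 4 used, 0 left overall.
Against Ward 1: #15 — 1 used; per-ward cap 2 leaves 1.
Binding limit: min(0, 1) = 0.

0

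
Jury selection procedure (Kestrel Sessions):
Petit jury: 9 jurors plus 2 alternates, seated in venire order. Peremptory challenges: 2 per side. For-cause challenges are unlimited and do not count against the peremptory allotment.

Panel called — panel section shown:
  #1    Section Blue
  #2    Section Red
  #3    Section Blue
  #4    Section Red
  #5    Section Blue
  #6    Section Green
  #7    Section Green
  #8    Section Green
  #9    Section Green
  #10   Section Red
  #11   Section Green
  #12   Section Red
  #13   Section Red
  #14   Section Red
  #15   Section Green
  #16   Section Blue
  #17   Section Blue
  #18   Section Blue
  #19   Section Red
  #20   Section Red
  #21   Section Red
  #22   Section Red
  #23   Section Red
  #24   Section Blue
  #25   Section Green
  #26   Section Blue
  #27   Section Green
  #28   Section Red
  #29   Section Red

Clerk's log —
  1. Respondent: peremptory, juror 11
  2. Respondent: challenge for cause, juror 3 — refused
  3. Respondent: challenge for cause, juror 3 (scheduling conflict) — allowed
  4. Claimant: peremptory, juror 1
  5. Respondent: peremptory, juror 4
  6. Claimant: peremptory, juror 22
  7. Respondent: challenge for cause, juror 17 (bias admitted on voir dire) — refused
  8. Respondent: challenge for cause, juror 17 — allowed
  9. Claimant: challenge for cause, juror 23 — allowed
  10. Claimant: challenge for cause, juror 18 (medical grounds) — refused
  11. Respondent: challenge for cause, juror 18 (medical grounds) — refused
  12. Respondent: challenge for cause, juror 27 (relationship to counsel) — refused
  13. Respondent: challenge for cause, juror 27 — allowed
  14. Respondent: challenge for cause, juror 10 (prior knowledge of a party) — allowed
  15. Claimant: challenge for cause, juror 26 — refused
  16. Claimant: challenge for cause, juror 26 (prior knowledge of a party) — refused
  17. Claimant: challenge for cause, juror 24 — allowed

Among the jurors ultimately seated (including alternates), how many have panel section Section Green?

5

Removed: #1, #3, #4, #10, #11, #17, #22, #23, #24, #27.
Seated (11 incl. alternates): #2, #5, #6, #7, #8, #9, #12, #13, #14, #15, #16.
Of those, in Section Green: #6, #7, #8, #9, #15 → 5.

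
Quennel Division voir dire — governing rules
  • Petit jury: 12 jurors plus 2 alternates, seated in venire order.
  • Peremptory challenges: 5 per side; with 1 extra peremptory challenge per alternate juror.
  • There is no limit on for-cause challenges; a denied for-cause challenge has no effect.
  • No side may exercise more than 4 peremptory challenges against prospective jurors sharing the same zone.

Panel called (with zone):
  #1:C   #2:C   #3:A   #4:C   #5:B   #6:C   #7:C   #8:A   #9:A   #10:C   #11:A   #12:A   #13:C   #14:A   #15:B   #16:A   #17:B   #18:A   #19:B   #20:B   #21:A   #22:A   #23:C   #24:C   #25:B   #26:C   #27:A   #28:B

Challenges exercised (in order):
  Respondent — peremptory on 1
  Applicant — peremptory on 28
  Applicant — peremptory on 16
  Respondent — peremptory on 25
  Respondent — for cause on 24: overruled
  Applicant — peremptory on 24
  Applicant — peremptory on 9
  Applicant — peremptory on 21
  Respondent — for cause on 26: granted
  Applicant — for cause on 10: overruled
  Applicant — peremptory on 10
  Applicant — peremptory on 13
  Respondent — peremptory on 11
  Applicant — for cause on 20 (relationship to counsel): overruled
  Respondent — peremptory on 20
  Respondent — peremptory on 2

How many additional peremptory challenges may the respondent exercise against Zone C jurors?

Respondent peremptories so far: #1, #25, #11, #20, #2 — 5 of 7 used, 2 left overall.
Against Zone C: #1, #2 — 2 used; per-zone cap 4 leaves 2.
Binding limit: min(2, 2) = 2.

2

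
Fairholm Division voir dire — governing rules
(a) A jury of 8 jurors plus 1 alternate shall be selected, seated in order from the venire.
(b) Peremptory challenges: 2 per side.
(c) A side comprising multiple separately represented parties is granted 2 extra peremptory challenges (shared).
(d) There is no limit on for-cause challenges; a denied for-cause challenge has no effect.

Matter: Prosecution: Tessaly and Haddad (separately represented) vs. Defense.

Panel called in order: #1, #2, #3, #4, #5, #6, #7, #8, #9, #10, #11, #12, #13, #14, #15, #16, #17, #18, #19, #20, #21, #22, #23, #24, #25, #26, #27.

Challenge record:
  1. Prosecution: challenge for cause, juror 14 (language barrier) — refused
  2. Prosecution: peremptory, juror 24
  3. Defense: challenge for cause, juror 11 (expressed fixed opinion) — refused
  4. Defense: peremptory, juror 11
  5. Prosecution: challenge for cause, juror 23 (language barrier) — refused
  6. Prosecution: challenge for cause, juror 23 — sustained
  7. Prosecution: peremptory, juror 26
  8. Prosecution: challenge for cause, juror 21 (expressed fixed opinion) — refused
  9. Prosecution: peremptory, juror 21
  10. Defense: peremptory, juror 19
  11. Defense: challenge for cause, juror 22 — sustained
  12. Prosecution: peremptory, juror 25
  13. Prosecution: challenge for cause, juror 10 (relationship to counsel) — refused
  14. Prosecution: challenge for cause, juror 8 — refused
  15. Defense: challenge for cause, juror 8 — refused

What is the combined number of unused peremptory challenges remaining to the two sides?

Prosecution allotment: 2 base + 2 multi-party = 4. Defense allotment: 2.
Prosecution peremptories used: #24, #26, #21, #25 — 4 (for-cause on #14, #23, #23, #21, #10, #8 don't count).
Defense peremptories used: #11, #19 — 2 (for-cause on #11, #22, #8 don't count).
Remaining: (4 − 4) + (2 − 2) = 0.

0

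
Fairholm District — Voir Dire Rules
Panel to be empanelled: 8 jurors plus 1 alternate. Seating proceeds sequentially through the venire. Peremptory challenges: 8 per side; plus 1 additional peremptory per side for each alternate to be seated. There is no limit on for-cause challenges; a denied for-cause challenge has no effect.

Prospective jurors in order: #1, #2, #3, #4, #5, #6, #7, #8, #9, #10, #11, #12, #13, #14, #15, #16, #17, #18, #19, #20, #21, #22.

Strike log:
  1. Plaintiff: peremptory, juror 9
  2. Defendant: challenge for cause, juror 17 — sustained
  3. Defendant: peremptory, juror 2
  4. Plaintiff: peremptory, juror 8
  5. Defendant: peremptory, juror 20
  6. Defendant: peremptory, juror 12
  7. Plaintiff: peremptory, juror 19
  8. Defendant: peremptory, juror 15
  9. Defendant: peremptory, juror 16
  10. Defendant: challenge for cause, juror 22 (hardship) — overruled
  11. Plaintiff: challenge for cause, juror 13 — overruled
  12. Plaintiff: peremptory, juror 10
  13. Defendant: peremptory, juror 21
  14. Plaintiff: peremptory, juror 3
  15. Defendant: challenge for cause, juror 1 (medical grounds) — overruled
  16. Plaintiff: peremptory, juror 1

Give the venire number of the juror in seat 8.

18

Removed: #1, #2, #3, #8, #9, #10, #12, #15, #16, #17, #19, #20, #21. (#13, #22 stay — for-cause denied.)
Seating in order: seats 1–8 → #4, #5, #6, #7, #11, #13, #14, #18; alternates → #22.
So seat 8 is #18.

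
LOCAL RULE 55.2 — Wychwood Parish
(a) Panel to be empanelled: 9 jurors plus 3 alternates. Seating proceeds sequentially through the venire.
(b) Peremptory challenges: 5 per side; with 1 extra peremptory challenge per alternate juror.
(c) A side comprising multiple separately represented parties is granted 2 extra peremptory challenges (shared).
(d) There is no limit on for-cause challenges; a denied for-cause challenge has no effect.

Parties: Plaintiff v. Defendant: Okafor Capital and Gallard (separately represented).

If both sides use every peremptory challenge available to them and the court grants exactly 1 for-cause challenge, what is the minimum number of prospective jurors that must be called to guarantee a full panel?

Seats to fill: 9 + 3 alternates = 12.
Peremptories — Plaintiff: 5 + 1×3 = 8; Defendant: 5 + 1×3 + 2 = 10; total 18.
For-cause removals: 1.
Minimum venire: 12 + 18 + 1 = 31.

31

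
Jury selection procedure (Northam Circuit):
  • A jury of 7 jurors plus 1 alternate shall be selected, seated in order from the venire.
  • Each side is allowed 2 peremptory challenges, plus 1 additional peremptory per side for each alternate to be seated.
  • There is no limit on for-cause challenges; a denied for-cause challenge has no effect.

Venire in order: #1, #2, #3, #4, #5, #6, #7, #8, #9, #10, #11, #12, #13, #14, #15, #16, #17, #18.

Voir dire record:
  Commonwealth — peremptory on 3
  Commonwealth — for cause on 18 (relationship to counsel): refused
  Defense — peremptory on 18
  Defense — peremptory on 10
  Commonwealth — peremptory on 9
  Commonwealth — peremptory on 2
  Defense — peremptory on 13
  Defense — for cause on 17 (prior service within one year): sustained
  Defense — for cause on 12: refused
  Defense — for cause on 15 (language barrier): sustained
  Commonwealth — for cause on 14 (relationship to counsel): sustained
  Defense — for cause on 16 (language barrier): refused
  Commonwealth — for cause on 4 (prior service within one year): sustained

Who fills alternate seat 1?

Removed: #2, #3, #4, #9, #10, #13, #14, #15, #17, #18. (#12, #16 stay — for-cause denied.)
Seating in order: seats 1–7 → #1, #5, #6, #7, #8, #11, #12; alternates → #16.
So alternate 1 is #16.

16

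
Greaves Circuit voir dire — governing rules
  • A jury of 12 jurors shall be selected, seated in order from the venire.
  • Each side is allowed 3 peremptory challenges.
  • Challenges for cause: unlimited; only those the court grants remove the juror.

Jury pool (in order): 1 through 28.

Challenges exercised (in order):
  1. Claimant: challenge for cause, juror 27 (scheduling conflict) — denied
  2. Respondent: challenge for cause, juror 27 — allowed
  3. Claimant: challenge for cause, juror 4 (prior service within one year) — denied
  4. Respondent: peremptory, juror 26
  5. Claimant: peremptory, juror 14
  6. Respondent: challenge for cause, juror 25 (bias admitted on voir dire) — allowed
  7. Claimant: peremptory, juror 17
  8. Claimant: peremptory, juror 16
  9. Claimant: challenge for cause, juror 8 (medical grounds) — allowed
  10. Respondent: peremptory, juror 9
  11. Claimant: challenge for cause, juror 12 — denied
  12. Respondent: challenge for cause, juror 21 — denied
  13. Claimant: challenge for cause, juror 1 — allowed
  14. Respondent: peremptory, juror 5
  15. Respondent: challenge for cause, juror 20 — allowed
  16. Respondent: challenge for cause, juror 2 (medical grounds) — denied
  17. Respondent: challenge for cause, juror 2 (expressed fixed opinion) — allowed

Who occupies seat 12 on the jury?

Removed: #1, #2, #5, #8, #9, #14, #16, #17, #20, #25, #26, #27. (#4, #12, #21 stay — for-cause denied.)
Filling seats in venire order through position 12: #3, #4, #6, #7, #10, #11, #12, #13, #15, #18, #19, #21.
So seat 12 is #21.

21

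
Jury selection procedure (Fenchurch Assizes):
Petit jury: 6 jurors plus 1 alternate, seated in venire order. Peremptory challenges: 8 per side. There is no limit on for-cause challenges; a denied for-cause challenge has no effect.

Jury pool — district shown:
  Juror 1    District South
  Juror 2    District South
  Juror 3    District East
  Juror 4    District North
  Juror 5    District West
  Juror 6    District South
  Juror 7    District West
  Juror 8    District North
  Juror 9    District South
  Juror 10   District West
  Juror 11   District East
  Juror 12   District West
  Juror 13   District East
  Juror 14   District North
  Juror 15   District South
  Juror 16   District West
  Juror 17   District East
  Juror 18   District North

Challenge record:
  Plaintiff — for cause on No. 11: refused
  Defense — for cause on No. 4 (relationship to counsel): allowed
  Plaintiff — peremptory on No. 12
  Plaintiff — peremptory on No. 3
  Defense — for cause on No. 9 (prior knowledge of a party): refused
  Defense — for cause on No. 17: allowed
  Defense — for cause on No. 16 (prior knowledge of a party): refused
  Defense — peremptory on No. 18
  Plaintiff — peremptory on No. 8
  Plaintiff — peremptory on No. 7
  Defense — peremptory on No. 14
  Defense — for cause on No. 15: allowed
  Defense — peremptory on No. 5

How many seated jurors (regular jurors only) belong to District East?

1

Removed: #3, #4, #5, #7, #8, #12, #14, #15, #17, #18.
Seated jurors 1–6: #1, #2, #6, #9, #10, #11 (alternates #13 not counted).
Of those, in District East: #11 → 1.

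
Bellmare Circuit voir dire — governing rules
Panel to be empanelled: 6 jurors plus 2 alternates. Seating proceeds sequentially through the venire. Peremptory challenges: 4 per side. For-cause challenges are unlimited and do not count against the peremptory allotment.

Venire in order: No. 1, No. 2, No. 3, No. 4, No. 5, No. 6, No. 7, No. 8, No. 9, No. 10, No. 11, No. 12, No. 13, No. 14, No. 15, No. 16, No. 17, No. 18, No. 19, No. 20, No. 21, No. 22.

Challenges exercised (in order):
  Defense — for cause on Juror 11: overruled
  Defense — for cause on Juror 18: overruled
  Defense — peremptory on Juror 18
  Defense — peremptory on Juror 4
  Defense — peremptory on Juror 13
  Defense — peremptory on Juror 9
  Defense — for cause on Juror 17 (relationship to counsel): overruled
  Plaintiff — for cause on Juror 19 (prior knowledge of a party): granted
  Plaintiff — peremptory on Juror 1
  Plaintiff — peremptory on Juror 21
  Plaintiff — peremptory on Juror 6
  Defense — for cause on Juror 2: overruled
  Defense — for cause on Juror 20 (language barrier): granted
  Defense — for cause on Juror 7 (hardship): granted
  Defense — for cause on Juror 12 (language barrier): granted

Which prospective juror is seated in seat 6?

11

Removed: #1, #4, #6, #7, #9, #12, #13, #18, #19, #20, #21. (#2, #11, #17 stay — for-cause denied.)
Seating in order: seats 1–6 → #2, #3, #5, #8, #10, #11; alternates → #14, #15.
So seat 6 is #11.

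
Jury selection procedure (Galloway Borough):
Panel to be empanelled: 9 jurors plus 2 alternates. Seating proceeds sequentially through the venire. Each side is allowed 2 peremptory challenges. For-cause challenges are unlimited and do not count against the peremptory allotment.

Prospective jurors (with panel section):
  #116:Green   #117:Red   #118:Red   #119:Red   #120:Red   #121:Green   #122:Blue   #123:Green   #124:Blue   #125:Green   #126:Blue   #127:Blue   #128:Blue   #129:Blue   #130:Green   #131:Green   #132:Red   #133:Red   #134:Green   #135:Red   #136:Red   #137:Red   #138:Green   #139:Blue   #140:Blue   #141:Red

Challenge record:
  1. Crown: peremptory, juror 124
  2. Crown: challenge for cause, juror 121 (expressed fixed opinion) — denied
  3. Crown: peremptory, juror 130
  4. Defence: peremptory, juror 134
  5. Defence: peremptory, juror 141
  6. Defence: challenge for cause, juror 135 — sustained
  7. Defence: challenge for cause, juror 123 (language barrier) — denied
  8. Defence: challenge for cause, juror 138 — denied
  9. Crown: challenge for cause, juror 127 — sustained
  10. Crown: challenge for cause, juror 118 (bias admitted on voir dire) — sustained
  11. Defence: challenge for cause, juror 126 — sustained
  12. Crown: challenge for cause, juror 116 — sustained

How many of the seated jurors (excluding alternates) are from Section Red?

Removed: #116, #118, #124, #126, #127, #130, #134, #135, #141.
Seated jurors 1–9: #117, #119, #120, #121, #122, #123, #125, #128, #129 (alternates #131, #132 not counted).
Of those, in Section Red: #117, #119, #120 → 3.

3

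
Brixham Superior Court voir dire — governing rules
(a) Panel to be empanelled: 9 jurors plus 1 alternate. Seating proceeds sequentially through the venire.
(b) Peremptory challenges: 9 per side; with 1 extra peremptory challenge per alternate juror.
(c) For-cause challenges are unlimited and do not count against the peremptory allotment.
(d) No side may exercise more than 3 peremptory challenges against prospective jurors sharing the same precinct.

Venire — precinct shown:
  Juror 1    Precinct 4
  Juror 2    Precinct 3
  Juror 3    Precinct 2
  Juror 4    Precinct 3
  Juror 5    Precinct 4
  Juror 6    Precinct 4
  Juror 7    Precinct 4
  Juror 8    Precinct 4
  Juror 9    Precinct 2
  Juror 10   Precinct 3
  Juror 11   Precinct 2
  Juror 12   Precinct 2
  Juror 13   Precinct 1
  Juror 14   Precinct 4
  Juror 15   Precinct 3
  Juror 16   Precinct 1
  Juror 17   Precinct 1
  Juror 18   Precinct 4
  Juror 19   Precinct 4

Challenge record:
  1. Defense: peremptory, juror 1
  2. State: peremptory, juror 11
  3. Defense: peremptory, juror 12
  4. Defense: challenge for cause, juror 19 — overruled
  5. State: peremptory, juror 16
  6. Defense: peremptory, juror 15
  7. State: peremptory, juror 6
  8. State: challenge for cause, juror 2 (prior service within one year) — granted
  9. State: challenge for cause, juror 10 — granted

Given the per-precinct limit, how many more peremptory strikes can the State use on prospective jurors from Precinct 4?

2

State peremptories so far: #11, #16, #6 — 3 of 10 used, 7 left overall.
Against Precinct 4: #6 — 1 used; per-precinct cap 3 leaves 2.
Binding limit: min(7, 2) = 2.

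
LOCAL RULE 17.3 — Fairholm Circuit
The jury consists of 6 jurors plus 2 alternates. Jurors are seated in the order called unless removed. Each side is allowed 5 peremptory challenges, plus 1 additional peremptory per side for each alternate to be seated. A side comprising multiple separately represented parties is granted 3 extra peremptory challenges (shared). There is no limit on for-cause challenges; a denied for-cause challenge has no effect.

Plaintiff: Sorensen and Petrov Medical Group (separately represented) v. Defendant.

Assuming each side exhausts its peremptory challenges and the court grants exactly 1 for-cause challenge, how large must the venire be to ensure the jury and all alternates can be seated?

26

Seats to fill: 6 + 2 alternates = 8.
Peremptories — Plaintiff: 5 + 1×2 + 3 = 10; Defendant: 5 + 1×2 = 7; total 17.
For-cause removals: 1.
Minimum venire: 8 + 17 + 1 = 26.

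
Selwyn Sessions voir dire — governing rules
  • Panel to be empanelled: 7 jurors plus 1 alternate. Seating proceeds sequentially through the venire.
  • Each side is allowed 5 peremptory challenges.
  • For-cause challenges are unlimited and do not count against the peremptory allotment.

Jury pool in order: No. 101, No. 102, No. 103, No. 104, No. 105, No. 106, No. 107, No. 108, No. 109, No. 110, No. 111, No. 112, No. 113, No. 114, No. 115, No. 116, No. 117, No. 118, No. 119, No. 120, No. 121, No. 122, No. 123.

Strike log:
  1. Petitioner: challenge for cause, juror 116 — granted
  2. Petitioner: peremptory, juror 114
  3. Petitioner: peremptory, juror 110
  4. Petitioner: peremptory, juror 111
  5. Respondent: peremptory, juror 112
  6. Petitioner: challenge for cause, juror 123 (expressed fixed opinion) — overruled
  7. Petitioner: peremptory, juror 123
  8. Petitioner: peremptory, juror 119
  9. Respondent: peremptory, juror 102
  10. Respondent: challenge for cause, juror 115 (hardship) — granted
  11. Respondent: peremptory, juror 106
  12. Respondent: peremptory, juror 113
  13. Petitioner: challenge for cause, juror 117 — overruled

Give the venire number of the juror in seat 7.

109

Removed: #102, #106, #110, #111, #112, #113, #114, #115, #116, #119, #123. (#117 stays — for-cause denied.)
Seating in order: seats 1–7 → #101, #103, #104, #105, #107, #108, #109; alternates → #117.
So seat 7 is #109.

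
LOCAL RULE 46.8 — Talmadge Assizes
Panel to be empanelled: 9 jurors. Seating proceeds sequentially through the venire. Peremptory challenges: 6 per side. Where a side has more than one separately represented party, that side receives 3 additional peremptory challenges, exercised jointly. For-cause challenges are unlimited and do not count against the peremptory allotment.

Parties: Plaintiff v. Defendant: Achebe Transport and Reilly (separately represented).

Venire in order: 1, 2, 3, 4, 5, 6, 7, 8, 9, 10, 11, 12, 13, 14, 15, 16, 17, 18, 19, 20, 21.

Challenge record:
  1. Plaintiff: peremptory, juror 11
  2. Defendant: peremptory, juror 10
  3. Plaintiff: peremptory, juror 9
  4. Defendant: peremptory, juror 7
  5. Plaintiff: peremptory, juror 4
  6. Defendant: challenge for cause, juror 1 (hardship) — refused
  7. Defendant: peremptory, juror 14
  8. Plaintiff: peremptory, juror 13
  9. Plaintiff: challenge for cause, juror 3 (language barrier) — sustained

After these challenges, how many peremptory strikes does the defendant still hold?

6

Defendant allotment: 6 base + 3 multi-party = 9.
Defendant peremptories used: #10, #7, #14 — 3 (the for-cause on #1 doesn't count).
Remaining: 9 − 3 = 6.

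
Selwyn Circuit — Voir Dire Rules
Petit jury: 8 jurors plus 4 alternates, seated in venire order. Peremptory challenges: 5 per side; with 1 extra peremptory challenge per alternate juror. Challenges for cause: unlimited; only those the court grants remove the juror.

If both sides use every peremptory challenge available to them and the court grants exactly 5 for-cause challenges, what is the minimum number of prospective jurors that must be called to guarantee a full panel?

35

Seats to fill: 8 + 4 alternates = 12.
Peremptories: 5 + 1×4 = 9 per side × 2 sides = 18.
For-cause removals: 5.
Minimum venire: 12 + 18 + 5 = 35.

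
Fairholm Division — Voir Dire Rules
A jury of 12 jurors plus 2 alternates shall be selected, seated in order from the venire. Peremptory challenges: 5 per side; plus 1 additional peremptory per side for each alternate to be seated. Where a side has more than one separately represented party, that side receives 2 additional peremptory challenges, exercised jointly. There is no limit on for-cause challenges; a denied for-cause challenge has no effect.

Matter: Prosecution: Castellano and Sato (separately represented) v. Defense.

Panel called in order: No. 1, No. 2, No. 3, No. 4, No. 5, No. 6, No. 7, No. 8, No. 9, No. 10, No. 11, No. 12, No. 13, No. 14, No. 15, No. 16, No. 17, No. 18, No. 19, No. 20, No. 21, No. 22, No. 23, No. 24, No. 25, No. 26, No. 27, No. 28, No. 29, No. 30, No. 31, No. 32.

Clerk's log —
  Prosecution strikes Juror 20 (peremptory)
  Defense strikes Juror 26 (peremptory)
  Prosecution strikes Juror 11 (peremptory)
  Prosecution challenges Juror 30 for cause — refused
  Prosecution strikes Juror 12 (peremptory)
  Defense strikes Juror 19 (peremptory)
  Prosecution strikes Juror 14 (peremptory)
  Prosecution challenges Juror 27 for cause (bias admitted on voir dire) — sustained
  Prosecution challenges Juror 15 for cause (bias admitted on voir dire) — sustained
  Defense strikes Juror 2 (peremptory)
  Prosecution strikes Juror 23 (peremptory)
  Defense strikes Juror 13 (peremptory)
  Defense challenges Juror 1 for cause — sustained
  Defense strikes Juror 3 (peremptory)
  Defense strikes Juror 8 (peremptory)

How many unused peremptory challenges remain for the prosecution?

4

Prosecution allotment: 5 base + 1 × 2 alternates + 2 multi-party = 9.
Prosecution peremptories used: #20, #11, #12, #14, #23 — 5 (for-cause on #30, #27, #15 don't count).
Remaining: 9 − 5 = 4.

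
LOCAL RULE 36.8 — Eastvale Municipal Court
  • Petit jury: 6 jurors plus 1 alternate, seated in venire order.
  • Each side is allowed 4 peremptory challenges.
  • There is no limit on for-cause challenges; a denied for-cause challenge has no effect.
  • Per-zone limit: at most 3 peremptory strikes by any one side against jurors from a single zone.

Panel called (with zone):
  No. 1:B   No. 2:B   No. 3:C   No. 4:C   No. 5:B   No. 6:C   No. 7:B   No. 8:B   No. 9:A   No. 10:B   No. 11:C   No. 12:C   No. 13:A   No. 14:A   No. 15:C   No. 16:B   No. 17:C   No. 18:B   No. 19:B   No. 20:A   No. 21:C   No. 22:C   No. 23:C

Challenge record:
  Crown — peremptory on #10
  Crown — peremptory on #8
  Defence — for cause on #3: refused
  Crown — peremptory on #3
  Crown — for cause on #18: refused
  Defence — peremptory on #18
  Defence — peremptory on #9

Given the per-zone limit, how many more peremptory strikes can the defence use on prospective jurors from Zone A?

2

Defence peremptories so far: #18, #9 — 2 of 4 used, 2 left overall.
Against Zone A: #9 — 1 used; per-zone cap 3 leaves 2.
Binding limit: min(2, 2) = 2.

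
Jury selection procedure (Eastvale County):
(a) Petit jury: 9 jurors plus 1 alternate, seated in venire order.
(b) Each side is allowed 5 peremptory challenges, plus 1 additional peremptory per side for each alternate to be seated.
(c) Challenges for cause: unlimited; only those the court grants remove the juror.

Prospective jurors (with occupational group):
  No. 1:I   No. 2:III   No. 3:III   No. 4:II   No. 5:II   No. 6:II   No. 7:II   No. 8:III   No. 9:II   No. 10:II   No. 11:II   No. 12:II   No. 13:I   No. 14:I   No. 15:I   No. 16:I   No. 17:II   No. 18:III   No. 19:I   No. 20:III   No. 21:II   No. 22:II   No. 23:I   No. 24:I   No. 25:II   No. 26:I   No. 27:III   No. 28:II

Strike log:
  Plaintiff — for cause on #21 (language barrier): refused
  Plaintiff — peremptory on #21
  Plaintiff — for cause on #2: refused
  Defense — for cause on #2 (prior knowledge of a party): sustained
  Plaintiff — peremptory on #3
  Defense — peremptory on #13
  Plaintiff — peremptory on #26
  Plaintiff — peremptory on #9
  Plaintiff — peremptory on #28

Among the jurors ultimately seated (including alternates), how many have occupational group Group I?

2

Removed: #2, #3, #9, #13, #21, #26, #28.
Seated (10 incl. alternates): #1, #4, #5, #6, #7, #8, #10, #11, #12, #14.
Of those, in Group I: #1, #14 → 2.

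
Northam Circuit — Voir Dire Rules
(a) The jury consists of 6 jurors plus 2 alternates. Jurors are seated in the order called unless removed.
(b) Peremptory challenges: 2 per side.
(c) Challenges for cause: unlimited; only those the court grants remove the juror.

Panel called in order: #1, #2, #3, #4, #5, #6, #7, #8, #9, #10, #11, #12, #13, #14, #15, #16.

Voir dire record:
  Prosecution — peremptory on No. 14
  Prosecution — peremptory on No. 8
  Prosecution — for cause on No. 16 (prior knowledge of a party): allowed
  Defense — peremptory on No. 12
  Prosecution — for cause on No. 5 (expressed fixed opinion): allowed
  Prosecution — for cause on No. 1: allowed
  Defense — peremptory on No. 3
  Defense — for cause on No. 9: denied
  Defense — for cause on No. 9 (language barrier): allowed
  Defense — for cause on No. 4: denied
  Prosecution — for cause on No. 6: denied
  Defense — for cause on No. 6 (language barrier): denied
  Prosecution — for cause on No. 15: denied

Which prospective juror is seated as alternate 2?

Removed: #1, #3, #5, #8, #9, #12, #14, #16. (#4, #6, #15 stay — for-cause denied.)
Filling seats in venire order through position 8: #2, #4, #6, #7, #10, #11, #13, #15.
So alternate 2 is #15.

15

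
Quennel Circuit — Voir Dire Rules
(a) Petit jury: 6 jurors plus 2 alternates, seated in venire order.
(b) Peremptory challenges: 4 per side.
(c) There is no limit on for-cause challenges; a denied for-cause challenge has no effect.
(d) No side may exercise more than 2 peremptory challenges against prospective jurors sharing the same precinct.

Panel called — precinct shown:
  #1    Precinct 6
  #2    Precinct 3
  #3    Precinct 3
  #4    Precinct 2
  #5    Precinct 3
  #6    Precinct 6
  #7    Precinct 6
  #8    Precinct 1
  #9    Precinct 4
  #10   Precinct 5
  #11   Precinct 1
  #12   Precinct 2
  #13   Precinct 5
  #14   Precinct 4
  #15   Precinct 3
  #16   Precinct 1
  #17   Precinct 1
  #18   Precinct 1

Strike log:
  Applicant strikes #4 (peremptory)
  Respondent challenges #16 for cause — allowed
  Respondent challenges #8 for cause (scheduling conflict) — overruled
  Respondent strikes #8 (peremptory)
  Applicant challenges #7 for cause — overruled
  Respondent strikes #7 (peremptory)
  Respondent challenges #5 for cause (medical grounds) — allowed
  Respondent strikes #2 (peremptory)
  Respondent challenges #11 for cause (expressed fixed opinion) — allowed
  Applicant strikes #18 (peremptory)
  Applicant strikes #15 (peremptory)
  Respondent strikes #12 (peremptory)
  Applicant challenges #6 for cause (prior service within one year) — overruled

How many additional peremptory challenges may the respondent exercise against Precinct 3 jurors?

0

Respondent peremptories so far: #8, #7, #2, #12 — 4 of 4 used, 0 left overall.
Against Precinct 3: #2 — 1 used; per-precinct cap 2 leaves 1.
Binding limit: min(0, 1) = 0.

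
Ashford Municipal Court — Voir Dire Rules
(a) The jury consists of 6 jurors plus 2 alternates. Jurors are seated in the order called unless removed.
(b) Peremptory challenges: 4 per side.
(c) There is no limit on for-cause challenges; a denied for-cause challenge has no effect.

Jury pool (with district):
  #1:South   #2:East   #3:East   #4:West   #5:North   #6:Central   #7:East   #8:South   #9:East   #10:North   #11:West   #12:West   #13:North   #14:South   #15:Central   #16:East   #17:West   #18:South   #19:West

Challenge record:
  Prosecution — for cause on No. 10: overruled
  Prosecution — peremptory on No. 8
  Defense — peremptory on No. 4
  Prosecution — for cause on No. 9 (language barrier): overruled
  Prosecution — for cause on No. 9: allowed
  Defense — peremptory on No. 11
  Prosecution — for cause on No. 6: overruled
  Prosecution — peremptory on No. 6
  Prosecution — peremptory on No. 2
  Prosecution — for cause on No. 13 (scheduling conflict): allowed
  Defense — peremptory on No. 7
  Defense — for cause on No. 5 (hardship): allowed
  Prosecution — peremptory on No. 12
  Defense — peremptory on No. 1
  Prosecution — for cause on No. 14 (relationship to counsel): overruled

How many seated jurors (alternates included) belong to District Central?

1

Removed: #1, #2, #4, #5, #6, #7, #8, #9, #11, #12, #13.
Seated (8 incl. alternates): #3, #10, #14, #15, #16, #17, #18, #19.
Of those, in District Central: #15 → 1.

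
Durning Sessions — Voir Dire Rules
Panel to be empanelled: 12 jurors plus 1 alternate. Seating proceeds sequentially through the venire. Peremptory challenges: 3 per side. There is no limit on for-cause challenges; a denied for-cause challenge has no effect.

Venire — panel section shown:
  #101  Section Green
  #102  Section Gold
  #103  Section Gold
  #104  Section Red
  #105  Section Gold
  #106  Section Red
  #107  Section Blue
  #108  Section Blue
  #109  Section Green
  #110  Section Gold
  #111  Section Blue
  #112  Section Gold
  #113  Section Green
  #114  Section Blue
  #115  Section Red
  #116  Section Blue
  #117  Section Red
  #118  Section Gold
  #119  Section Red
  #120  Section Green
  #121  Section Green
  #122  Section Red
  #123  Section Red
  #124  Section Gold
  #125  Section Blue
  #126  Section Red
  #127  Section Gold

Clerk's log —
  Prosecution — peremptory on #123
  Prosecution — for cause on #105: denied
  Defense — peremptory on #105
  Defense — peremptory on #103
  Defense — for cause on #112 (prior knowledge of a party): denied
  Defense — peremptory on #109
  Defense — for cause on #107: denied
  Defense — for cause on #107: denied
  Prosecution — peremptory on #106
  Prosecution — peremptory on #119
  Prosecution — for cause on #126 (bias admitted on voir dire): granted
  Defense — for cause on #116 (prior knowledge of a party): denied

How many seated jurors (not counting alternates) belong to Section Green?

2

Removed: #103, #105, #106, #109, #119, #123, #126.
Seated jurors 1–12: #101, #102, #104, #107, #108, #110, #111, #112, #113, #114, #115, #116 (alternates #117 not counted).
Of those, in Section Green: #101, #113 → 2.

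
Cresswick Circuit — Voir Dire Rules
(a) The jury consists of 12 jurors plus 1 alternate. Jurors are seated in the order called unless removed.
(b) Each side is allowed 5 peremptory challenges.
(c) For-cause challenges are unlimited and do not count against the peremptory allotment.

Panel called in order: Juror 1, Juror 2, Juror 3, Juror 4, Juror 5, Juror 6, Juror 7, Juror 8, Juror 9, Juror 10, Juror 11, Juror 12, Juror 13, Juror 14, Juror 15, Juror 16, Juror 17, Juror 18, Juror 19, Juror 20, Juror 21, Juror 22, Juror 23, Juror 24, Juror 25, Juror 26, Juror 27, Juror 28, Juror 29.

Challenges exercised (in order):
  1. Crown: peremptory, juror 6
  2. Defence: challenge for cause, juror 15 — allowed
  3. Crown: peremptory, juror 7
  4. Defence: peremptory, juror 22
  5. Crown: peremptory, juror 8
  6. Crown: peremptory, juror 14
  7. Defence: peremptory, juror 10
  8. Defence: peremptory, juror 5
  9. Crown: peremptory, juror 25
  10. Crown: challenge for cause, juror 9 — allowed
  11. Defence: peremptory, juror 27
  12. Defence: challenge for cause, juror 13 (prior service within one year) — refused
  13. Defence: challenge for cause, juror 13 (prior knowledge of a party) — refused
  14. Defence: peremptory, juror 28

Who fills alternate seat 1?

Removed: #5, #6, #7, #8, #9, #10, #14, #15, #22, #25, #27, #28. (#13 stays — for-cause denied.)
Seating in order: seats 1–12 → #1, #2, #3, #4, #11, #12, #13, #16, #17, #18, #19, #20; alternates → #21.
So alternate 1 is #21.

21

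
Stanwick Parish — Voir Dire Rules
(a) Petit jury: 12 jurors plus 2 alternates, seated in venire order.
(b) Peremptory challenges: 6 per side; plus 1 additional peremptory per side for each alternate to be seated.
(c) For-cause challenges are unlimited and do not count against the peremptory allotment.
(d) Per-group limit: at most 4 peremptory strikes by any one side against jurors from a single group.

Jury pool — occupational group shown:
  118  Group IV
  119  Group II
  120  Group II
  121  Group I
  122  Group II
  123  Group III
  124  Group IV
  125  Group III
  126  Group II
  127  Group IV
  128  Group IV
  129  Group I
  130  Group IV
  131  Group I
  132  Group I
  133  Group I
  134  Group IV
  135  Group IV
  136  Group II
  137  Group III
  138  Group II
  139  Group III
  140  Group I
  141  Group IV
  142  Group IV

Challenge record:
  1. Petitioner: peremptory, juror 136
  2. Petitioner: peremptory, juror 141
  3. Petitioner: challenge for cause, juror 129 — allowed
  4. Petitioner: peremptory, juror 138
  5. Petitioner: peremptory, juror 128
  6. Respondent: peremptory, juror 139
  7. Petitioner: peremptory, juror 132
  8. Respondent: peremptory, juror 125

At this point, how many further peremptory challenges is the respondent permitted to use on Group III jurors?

2

Respondent peremptories so far: #139, #125 — 2 of 8 used, 6 left overall.
Against Group III: #139, #125 — 2 used; per-group cap 4 leaves 2.
Binding limit: min(6, 2) = 2.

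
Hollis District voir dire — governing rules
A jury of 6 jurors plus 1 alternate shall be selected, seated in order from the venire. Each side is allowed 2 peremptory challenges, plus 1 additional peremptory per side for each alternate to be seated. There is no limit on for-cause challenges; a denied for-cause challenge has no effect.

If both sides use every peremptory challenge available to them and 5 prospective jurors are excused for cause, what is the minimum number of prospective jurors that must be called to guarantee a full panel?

Seats to fill: 6 + 1 alternates = 7.
Peremptories: 2 + 1×1 = 3 per side × 2 sides = 6.
For-cause removals: 5.
Minimum venire: 7 + 6 + 5 = 18.

18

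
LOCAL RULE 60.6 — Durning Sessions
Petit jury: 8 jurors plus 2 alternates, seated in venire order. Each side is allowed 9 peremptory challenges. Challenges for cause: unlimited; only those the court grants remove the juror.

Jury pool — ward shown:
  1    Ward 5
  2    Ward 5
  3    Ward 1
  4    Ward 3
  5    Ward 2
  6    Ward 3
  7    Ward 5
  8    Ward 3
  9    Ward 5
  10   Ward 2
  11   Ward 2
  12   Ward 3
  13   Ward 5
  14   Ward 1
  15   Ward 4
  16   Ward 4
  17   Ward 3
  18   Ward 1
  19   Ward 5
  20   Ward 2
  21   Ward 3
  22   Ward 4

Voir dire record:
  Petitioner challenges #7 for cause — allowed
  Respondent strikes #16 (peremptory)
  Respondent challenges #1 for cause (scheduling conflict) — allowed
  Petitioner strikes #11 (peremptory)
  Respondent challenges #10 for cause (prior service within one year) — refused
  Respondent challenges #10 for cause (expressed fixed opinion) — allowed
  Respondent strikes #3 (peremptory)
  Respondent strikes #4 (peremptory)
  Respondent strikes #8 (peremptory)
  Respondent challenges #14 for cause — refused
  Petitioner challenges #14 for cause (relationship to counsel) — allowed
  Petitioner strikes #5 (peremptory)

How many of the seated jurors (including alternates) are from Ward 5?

4

Removed: #1, #3, #4, #5, #7, #8, #10, #11, #14, #16.
Seated (10 incl. alternates): #2, #6, #9, #12, #13, #15, #17, #18, #19, #20.
Of those, in Ward 5: #2, #9, #13, #19 → 4.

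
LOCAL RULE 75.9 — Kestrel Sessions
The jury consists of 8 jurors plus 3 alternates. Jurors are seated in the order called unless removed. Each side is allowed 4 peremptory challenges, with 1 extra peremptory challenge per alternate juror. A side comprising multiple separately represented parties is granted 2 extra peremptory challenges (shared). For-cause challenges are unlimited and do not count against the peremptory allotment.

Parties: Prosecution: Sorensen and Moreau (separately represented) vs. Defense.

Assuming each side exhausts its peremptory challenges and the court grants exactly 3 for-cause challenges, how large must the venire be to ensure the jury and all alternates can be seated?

Seats to fill: 8 + 3 alternates = 11.
Peremptories — Prosecution: 4 + 1×3 + 2 = 9; Defense: 4 + 1×3 = 7; total 16.
For-cause removals: 3.
Minimum venire: 11 + 16 + 3 = 30.

30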